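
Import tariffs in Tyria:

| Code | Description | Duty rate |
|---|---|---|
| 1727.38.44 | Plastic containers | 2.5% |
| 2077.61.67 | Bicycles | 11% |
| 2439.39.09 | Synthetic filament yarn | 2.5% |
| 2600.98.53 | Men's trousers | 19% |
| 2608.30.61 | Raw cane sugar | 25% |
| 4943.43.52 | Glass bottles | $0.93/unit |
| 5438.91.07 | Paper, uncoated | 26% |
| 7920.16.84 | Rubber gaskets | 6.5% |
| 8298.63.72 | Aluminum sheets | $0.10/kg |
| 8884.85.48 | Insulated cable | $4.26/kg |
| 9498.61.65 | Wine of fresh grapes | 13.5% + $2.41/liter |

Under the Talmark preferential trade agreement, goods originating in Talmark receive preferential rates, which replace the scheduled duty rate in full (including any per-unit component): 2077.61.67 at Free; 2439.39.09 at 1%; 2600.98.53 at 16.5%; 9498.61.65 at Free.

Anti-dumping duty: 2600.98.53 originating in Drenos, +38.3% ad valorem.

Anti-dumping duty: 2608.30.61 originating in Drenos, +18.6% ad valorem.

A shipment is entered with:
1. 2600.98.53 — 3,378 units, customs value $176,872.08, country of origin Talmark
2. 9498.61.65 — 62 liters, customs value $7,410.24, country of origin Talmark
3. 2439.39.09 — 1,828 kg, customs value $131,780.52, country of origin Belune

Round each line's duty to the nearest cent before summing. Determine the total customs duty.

$32,478.40

Line 1 (2600.98.53, Talmark, 3,378 units, $176,872.08):
Base rate for 2600.98.53 is 19%.
Origin Talmark qualifies under the Tyria–Talmark agreement and 2600.98.53 is covered: preferential rate 16.5% applies instead.
The additional-duty order on 2600.98.53 targets Drenos, not Talmark; it does not apply.
Duty = $176,872.08 × 16.5% = $29,183.89.
Line 2 (9498.61.65, Talmark, 62 liters, $7,410.24):
Base rate for 9498.61.65 is 13.5% + $2.41/liter.
Origin Talmark qualifies under the Tyria–Talmark agreement and 9498.61.65 is covered: preferential rate Free applies instead.
Duty = $7,410.24 × 0% = $0.00.
Line 3 (2439.39.09, Belune, 1,828 kg, $131,780.52):
Base rate for 2439.39.09 is 2.5%.
2439.39.09 has an FTA preferential rate, but origin Belune is not Talmark; base rate stands.
Duty = $131,780.52 × 2.5% = $3,294.51.
Total = $29,183.89 + $0.00 + $3,294.51 = $32,478.40.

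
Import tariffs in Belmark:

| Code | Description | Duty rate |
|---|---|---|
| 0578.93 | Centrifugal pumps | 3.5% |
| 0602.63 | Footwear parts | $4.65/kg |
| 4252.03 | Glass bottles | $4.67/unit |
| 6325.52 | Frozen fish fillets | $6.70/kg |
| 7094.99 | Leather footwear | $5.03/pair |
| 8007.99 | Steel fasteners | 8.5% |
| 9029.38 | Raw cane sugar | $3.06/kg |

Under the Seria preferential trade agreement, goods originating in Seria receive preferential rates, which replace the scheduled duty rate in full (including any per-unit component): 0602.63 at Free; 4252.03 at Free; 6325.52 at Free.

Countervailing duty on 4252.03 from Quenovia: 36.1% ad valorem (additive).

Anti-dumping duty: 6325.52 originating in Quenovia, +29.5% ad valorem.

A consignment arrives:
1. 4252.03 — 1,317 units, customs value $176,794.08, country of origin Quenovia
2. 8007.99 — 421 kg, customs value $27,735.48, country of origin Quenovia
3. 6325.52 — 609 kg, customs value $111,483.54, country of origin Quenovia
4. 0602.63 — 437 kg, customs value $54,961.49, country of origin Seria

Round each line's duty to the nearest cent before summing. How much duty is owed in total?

$109,298.51

Line 1 (4252.03, Quenovia, 1,317 units, $176,794.08):
Base rate for 4252.03 is $4.67/unit.
4252.03 has an FTA preferential rate, but origin Quenovia is not Seria; base rate stands.
Additional duty on 4252.03 from Quenovia: +36.1% ad valorem. Applied ad valorem rate = 36.1%.
Duty = $176,794.08 × 36.1% + 1,317 × $4.67 = $69,973.05.
Line 2 (8007.99, Quenovia, 421 kg, $27,735.48):
Base rate for 8007.99 is 8.5%.
Duty = $27,735.48 × 8.5% = $2,357.52.
Line 3 (6325.52, Quenovia, 609 kg, $111,483.54):
Base rate for 6325.52 is $6.70/kg.
6325.52 has an FTA preferential rate, but origin Quenovia is not Seria; base rate stands.
Additional duty on 6325.52 from Quenovia: +29.5% ad valorem. Applied ad valorem rate = 29.5%.
Duty = $111,483.54 × 29.5% + 609 × $6.70 = $36,967.94.
Line 4 (0602.63, Seria, 437 kg, $54,961.49):
Base rate for 0602.63 is $4.65/kg.
Origin Seria qualifies under the Belmark–Seria agreement and 0602.63 is covered: preferential rate Free applies instead.
Duty = $54,961.49 × 0% = $0.00.
Total = $69,973.05 + $2,357.52 + $36,967.94 + $0.00 = $109,298.51.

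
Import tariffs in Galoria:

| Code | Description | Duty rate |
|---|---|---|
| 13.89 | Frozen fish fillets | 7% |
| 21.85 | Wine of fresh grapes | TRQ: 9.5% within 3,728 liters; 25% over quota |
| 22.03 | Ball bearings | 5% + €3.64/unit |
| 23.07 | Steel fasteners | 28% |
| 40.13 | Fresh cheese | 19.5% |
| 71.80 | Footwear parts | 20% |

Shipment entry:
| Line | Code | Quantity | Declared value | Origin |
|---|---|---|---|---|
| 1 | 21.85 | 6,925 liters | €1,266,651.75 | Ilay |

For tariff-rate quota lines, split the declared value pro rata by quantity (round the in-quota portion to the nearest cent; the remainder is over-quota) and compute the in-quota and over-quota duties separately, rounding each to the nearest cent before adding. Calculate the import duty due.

Line 1 (21.85, Ilay, 6,925 liters, €1,266,651.75):
Code 21.85 is under a tariff-rate quota (threshold 3,728 liters). In-quota: 3,728 liters at 9.5%; over-quota: 3,197 liters at 25%.
Pro-rata value split: in-quota = €1,266,651.75 × 3,728/6,925 = €681,888.48; over-quota = €1,266,651.75 − €681,888.48 = €584,763.27.
In-quota duty = €681,888.48 × 9.5% = €64,779.41. Over-quota duty = €584,763.27 × 25% = €146,190.82.
Line duty = €64,779.41 + €146,190.82 = €210,970.23.

€210,970.23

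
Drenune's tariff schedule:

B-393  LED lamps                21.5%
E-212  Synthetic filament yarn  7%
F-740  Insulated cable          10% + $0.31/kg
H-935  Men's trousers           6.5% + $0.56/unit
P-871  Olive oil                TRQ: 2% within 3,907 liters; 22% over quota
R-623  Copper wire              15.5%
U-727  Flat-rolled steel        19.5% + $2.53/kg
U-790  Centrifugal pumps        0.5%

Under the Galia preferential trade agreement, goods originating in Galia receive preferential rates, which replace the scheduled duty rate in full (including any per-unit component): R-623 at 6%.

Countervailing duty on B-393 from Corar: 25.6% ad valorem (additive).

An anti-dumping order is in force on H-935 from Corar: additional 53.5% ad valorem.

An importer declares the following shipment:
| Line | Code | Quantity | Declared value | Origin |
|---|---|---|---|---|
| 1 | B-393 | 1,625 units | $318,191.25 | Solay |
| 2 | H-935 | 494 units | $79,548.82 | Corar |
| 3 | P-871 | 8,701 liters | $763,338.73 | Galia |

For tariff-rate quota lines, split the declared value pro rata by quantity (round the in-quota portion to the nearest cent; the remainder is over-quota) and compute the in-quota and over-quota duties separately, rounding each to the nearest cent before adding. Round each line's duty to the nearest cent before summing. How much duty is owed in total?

$215,799.35

Line 1 (B-393, Solay, 1,625 units, $318,191.25):
Base rate for B-393 is 21.5%.
The additional-duty order on B-393 targets Corar, not Solay; it does not apply.
Duty = $318,191.25 × 21.5% = $68,411.12.
Line 2 (H-935, Corar, 494 units, $79,548.82):
Base rate for H-935 is 6.5% + $0.56/unit.
Additional duty on H-935 from Corar: +53.5%. Applied ad valorem rate: 6.5% + 53.5% = 60%.
Duty = $79,548.82 × 60% + 494 × $0.56 = $48,005.93.
Line 3 (P-871, Galia, 8,701 liters, $763,338.73):
Code P-871 is under a tariff-rate quota (threshold 3,907 liters). In-quota: 3,907 liters at 2%; over-quota: 4,794 liters at 22%.
Pro-rata value split: in-quota = $763,338.73 × 3,907/8,701 = $342,761.11; over-quota = $763,338.73 − $342,761.11 = $420,577.62.
In-quota duty = $342,761.11 × 2% = $6,855.22. Over-quota duty = $420,577.62 × 22% = $92,527.08.
Line duty = $6,855.22 + $92,527.08 = $99,382.30.
Total = $68,411.12 + $48,005.93 + $99,382.30 = $215,799.35.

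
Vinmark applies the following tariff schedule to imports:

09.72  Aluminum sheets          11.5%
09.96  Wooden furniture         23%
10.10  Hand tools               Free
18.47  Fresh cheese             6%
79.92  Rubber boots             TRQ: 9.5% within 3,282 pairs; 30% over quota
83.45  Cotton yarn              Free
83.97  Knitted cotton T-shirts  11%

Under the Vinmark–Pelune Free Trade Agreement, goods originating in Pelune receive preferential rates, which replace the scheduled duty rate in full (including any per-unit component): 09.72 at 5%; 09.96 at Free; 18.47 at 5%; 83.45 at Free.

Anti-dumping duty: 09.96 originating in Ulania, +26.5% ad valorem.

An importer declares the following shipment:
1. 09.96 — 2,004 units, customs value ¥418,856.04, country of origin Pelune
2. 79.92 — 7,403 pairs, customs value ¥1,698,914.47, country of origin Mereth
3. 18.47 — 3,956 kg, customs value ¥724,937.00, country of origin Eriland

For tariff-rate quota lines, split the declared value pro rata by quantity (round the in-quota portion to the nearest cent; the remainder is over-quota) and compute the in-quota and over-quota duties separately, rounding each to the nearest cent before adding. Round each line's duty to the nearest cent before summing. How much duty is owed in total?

¥398,767.40

Line 1 (09.96, Pelune, 2,004 units, ¥418,856.04):
Base rate for 09.96 is 23%.
Origin Pelune qualifies under the Vinmark–Pelune agreement and 09.96 is covered: preferential rate Free applies instead.
The additional-duty order on 09.96 targets Ulania, not Pelune; it does not apply.
Duty = ¥418,856.04 × 0% = ¥0.00.
Line 2 (79.92, Mereth, 7,403 pairs, ¥1,698,914.47):
Code 79.92 is under a tariff-rate quota (threshold 3,282 pairs). In-quota: 3,282 pairs at 9.5%; over-quota: 4,121 pairs at 30%.
Pro-rata value split: in-quota = ¥1,698,914.47 × 3,282/7,403 = ¥753,186.18; over-quota = ¥1,698,914.47 − ¥753,186.18 = ¥945,728.29.
In-quota duty = ¥753,186.18 × 9.5% = ¥71,552.69. Over-quota duty = ¥945,728.29 × 30% = ¥283,718.49.
Line duty = ¥71,552.69 + ¥283,718.49 = ¥355,271.18.
Line 3 (18.47, Eriland, 3,956 kg, ¥724,937.00):
Base rate for 18.47 is 6%.
18.47 has an FTA preferential rate, but origin Eriland is not Pelune; base rate stands.
Duty = ¥724,937.00 × 6% = ¥43,496.22.
Total = ¥0.00 + ¥355,271.18 + ¥43,496.22 = ¥398,767.40.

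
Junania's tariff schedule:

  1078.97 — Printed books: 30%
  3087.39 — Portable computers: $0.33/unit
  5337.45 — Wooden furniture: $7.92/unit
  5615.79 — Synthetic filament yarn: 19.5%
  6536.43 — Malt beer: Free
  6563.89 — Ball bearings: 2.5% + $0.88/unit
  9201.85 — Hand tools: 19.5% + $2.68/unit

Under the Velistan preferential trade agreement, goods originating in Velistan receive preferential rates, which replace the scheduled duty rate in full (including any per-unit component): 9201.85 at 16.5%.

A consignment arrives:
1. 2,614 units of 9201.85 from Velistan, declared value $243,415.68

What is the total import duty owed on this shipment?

Line 1 (9201.85, Velistan, 2,614 units, $243,415.68):
Base rate for 9201.85 is 19.5% + $2.68/unit.
Origin Velistan qualifies under the Junania–Velistan agreement and 9201.85 is covered: preferential rate 16.5% applies instead.
Duty = $243,415.68 × 16.5% = $40,163.59.

$40,163.59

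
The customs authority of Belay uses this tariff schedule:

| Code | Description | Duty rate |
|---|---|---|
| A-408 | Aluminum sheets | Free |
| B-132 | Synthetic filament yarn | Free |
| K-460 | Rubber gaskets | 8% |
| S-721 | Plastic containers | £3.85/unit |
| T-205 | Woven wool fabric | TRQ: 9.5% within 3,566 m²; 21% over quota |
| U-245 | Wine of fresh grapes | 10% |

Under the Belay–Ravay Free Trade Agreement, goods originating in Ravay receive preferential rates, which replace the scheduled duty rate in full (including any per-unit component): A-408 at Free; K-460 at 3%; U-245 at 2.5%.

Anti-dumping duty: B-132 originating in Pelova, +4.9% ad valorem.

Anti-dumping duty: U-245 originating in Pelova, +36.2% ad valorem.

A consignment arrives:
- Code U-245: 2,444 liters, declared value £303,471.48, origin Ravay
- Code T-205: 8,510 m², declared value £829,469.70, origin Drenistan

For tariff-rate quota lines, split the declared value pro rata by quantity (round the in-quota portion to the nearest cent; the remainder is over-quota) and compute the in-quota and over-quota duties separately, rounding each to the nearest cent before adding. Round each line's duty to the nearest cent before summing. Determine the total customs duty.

Line 1 (U-245, Ravay, 2,444 liters, £303,471.48):
Base rate for U-245 is 10%.
Origin Ravay qualifies under the Belay–Ravay agreement and U-245 is covered: preferential rate 2.5% applies instead.
The additional-duty order on U-245 targets Pelova, not Ravay; it does not apply.
Duty = £303,471.48 × 2.5% = £7,586.79.
Line 2 (T-205, Drenistan, 8,510 m², £829,469.70):
Code T-205 is under a tariff-rate quota (threshold 3,566 m²). In-quota: 3,566 m² at 9.5%; over-quota: 4,944 m² at 21%.
Pro-rata value split: in-quota = £829,469.70 × 3,566/8,510 = £347,578.02; over-quota = £829,469.70 − £347,578.02 = £481,891.68.
In-quota duty = £347,578.02 × 9.5% = £33,019.91. Over-quota duty = £481,891.68 × 21% = £101,197.25.
Line duty = £33,019.91 + £101,197.25 = £134,217.16.
Total = £7,586.79 + £134,217.16 = £141,803.95.

£141,803.95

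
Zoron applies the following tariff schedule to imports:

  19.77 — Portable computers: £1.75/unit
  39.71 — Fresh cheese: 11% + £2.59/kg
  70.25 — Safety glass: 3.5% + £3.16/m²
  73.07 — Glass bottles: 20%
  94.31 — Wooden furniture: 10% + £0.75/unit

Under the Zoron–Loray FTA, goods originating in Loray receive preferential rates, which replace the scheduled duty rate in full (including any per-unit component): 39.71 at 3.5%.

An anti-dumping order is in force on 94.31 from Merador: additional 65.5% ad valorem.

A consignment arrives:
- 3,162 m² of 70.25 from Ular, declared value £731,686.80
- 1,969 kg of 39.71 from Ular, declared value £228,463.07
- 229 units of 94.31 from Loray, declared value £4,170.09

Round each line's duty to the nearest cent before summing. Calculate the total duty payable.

Line 1 (70.25, Ular, 3,162 m², £731,686.80):
Base rate for 70.25 is 3.5% + £3.16/m².
Duty = £731,686.80 × 3.5% + 3,162 × £3.16 = £35,600.96.
Line 2 (39.71, Ular, 1,969 kg, £228,463.07):
Base rate for 39.71 is 11% + £2.59/kg.
39.71 has an FTA preferential rate, but origin Ular is not Loray; base rate stands.
Duty = £228,463.07 × 11% + 1,969 × £2.59 = £30,230.65.
Line 3 (94.31, Loray, 229 units, £4,170.09):
Base rate for 94.31 is 10% + £0.75/unit.
Origin Loray is the FTA partner but 94.31 is not on the preference list; base rate stands.
The additional-duty order on 94.31 targets Merador, not Loray; it does not apply.
Duty = £4,170.09 × 10% + 229 × £0.75 = £588.76.
Total = £35,600.96 + £30,230.65 + £588.76 = £66,420.37.

£66,420.37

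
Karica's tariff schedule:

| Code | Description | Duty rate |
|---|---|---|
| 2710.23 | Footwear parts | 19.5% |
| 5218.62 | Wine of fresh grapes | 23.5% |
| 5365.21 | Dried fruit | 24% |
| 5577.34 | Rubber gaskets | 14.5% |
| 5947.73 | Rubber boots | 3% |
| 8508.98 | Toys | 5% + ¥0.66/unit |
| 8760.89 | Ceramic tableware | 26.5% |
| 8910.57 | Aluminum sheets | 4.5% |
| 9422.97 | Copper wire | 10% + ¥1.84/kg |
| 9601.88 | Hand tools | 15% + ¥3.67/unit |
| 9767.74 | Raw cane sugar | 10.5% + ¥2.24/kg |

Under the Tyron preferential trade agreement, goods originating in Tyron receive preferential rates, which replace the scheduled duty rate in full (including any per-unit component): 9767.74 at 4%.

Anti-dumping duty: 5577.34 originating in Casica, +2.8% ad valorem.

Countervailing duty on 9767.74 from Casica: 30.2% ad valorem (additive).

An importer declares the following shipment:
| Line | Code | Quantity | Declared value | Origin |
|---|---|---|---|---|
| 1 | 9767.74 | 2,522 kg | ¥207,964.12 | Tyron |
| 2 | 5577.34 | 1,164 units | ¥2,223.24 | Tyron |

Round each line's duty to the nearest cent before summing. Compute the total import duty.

¥8,640.93

Line 1 (9767.74, Tyron, 2,522 kg, ¥207,964.12):
Base rate for 9767.74 is 10.5% + ¥2.24/kg.
Origin Tyron qualifies under the Karica–Tyron agreement and 9767.74 is covered: preferential rate 4% applies instead.
The additional-duty order on 9767.74 targets Casica, not Tyron; it does not apply.
Duty = ¥207,964.12 × 4% = ¥8,318.56.
Line 2 (5577.34, Tyron, 1,164 units, ¥2,223.24):
Base rate for 5577.34 is 14.5%.
Origin Tyron is the FTA partner but 5577.34 is not on the preference list; base rate stands.
The additional-duty order on 5577.34 targets Casica, not Tyron; it does not apply.
Duty = ¥2,223.24 × 14.5% = ¥322.37.
Total = ¥8,318.56 + ¥322.37 = ¥8,640.93.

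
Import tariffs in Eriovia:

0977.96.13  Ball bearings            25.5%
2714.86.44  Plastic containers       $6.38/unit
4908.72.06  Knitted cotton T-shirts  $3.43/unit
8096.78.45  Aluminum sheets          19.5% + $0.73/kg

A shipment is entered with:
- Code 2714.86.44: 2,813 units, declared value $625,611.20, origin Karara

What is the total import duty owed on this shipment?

Line 1 (2714.86.44, Karara, 2,813 units, $625,611.20):
Base rate for 2714.86.44 is $6.38/unit.
Duty = 2,813 × $6.38 = $17,946.94.

$17,946.94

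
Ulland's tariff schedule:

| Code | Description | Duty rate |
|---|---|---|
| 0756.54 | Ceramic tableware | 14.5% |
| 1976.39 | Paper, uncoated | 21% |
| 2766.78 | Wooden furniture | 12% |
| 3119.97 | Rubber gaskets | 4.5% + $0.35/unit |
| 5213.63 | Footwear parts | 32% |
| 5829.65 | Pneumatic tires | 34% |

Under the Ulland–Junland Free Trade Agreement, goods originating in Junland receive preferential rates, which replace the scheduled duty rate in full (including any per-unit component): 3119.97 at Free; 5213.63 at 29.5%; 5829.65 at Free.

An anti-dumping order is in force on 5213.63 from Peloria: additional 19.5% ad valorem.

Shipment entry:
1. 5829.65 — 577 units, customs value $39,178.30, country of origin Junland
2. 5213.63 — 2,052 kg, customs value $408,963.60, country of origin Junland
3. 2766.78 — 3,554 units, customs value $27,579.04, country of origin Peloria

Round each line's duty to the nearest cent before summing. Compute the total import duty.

$123,953.74

Line 1 (5829.65, Junland, 577 units, $39,178.30):
Base rate for 5829.65 is 34%.
Origin Junland qualifies under the Ulland–Junland agreement and 5829.65 is covered: preferential rate Free applies instead.
Duty = $39,178.30 × 0% = $0.00.
Line 2 (5213.63, Junland, 2,052 kg, $408,963.60):
Base rate for 5213.63 is 32%.
Origin Junland qualifies under the Ulland–Junland agreement and 5213.63 is covered: preferential rate 29.5% applies instead.
The additional-duty order on 5213.63 targets Peloria, not Junland; it does not apply.
Duty = $408,963.60 × 29.5% = $120,644.26.
Line 3 (2766.78, Peloria, 3,554 units, $27,579.04):
Base rate for 2766.78 is 12%.
Duty = $27,579.04 × 12% = $3,309.48.
Total = $0.00 + $120,644.26 + $3,309.48 = $123,953.74.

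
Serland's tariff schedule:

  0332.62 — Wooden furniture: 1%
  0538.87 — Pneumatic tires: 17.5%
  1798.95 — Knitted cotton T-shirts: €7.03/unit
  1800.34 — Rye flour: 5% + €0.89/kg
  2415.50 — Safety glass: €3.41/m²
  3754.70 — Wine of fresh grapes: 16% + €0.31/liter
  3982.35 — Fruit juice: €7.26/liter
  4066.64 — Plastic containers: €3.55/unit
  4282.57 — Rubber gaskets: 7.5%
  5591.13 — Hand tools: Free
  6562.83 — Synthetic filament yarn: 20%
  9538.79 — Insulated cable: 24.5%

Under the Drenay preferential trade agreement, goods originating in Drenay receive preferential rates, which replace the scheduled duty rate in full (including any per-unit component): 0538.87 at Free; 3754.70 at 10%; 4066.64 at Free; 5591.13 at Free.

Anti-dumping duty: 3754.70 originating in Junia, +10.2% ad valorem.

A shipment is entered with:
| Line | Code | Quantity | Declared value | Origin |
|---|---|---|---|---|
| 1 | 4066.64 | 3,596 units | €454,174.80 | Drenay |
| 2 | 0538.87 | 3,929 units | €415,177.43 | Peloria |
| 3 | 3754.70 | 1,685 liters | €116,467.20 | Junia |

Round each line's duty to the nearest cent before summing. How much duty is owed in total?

€103,692.81

Line 1 (4066.64, Drenay, 3,596 units, €454,174.80):
Base rate for 4066.64 is €3.55/unit.
Origin Drenay qualifies under the Serland–Drenay agreement and 4066.64 is covered: preferential rate Free applies instead.
Duty = €454,174.80 × 0% = €0.00.
Line 2 (0538.87, Peloria, 3,929 units, €415,177.43):
Base rate for 0538.87 is 17.5%.
0538.87 has an FTA preferential rate, but origin Peloria is not Drenay; base rate stands.
Duty = €415,177.43 × 17.5% = €72,656.05.
Line 3 (3754.70, Junia, 1,685 liters, €116,467.20):
Base rate for 3754.70 is 16% + €0.31/liter.
3754.70 has an FTA preferential rate, but origin Junia is not Drenay; base rate stands.
Additional duty on 3754.70 from Junia: +10.2%. Applied ad valorem rate: 16% + 10.2% = 26.2%.
Duty = €116,467.20 × 26.2% + 1,685 × €0.31 = €31,036.76.
Total = €0.00 + €72,656.05 + €31,036.76 = €103,692.81.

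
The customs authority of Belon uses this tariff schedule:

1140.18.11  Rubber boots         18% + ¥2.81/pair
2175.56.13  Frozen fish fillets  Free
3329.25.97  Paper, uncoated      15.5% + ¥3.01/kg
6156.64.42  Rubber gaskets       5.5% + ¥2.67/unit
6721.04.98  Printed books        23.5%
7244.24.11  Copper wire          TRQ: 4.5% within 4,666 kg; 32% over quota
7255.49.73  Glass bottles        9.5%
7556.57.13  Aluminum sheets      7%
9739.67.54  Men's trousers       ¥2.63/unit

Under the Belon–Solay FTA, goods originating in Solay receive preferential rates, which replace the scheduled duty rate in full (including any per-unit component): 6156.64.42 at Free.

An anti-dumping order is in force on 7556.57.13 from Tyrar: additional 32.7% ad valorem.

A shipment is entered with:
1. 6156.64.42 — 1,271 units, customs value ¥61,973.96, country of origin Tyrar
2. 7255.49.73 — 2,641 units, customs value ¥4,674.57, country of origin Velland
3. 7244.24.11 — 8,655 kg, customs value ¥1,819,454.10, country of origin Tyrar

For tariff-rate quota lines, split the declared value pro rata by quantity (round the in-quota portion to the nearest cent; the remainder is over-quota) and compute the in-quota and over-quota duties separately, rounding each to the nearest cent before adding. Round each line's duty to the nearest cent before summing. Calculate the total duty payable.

Line 1 (6156.64.42, Tyrar, 1,271 units, ¥61,973.96):
Base rate for 6156.64.42 is 5.5% + ¥2.67/unit.
6156.64.42 has an FTA preferential rate, but origin Tyrar is not Solay; base rate stands.
Duty = ¥61,973.96 × 5.5% + 1,271 × ¥2.67 = ¥6,802.14.
Line 2 (7255.49.73, Velland, 2,641 units, ¥4,674.57):
Base rate for 7255.49.73 is 9.5%.
Duty = ¥4,674.57 × 9.5% = ¥444.08.
Line 3 (7244.24.11, Tyrar, 8,655 kg, ¥1,819,454.10):
Code 7244.24.11 is under a tariff-rate quota (threshold 4,666 kg). In-quota: 4,666 kg at 4.5%; over-quota: 3,989 kg at 32%.
Pro-rata value split: in-quota = ¥1,819,454.10 × 4,666/8,655 = ¥980,886.52; over-quota = ¥1,819,454.10 − ¥980,886.52 = ¥838,567.58.
In-quota duty = ¥980,886.52 × 4.5% = ¥44,139.89. Over-quota duty = ¥838,567.58 × 32% = ¥268,341.63.
Line duty = ¥44,139.89 + ¥268,341.63 = ¥312,481.52.
Total = ¥6,802.14 + ¥444.08 + ¥312,481.52 = ¥319,727.74.

¥319,727.74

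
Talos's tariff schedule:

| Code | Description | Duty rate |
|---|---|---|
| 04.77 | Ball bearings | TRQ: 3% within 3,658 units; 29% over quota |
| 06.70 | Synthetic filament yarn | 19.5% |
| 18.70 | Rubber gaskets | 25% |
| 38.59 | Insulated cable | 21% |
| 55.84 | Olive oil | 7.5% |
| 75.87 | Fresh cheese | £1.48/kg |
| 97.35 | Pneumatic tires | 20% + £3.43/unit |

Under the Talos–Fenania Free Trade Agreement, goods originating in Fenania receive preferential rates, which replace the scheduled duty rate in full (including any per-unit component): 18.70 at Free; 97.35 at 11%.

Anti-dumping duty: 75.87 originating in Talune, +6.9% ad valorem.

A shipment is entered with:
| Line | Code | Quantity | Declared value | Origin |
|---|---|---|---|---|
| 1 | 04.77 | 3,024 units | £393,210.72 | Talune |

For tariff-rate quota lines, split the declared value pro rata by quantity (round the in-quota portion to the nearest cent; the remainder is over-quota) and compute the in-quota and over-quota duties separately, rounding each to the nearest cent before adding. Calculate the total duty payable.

£11,796.32

Line 1 (04.77, Talune, 3,024 units, £393,210.72):
Code 04.77 is under a tariff-rate quota (threshold 3,658 units). Quantity 3,024 units is within the quota, so the in-quota rate 3% applies to the full value.
Duty = £393,210.72 × 3% = £11,796.32.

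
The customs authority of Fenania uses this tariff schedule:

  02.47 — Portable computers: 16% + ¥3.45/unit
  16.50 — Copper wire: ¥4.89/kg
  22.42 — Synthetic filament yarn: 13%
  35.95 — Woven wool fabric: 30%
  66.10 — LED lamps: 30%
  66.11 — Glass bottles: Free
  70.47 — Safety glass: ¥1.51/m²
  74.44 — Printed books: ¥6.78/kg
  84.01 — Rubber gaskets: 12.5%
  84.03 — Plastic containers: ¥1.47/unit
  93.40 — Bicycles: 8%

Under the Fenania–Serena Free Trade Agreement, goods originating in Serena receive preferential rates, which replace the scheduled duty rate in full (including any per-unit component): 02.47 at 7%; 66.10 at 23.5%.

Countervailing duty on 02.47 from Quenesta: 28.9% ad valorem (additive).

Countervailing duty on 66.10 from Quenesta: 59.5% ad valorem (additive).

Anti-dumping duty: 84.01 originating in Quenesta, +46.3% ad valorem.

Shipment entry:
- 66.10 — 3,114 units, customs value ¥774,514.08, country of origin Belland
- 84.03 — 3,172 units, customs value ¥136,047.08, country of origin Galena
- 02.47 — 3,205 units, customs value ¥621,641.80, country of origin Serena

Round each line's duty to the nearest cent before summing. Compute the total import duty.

Line 1 (66.10, Belland, 3,114 units, ¥774,514.08):
Base rate for 66.10 is 30%.
66.10 has an FTA preferential rate, but origin Belland is not Serena; base rate stands.
The additional-duty order on 66.10 targets Quenesta, not Belland; it does not apply.
Duty = ¥774,514.08 × 30% = ¥232,354.22.
Line 2 (84.03, Galena, 3,172 units, ¥136,047.08):
Base rate for 84.03 is ¥1.47/unit.
Duty = 3,172 × ¥1.47 = ¥4,662.84.
Line 3 (02.47, Serena, 3,205 units, ¥621,641.80):
Base rate for 02.47 is 16% + ¥3.45/unit.
Origin Serena qualifies under the Fenania–Serena agreement and 02.47 is covered: preferential rate 7% applies instead.
The additional-duty order on 02.47 targets Quenesta, not Serena; it does not apply.
Duty = ¥621,641.80 × 7% = ¥43,514.93.
Total = ¥232,354.22 + ¥4,662.84 + ¥43,514.93 = ¥280,531.99.

¥280,531.99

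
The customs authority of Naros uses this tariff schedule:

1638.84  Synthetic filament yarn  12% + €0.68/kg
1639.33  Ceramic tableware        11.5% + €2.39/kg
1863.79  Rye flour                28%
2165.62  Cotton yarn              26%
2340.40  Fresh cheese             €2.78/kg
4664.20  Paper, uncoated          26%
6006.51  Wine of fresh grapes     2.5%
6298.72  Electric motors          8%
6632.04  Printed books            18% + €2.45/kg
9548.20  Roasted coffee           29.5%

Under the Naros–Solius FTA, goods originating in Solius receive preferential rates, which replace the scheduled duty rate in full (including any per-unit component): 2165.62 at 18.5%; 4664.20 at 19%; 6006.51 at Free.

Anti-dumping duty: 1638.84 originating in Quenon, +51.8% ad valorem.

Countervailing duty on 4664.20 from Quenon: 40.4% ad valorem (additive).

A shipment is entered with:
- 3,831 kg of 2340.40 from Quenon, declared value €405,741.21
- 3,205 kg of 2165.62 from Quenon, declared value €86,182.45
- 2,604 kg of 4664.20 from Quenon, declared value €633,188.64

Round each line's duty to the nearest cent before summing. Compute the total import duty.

€453,494.88

Line 1 (2340.40, Quenon, 3,831 kg, €405,741.21):
Base rate for 2340.40 is €2.78/kg.
Duty = 3,831 × €2.78 = €10,650.18.
Line 2 (2165.62, Quenon, 3,205 kg, €86,182.45):
Base rate for 2165.62 is 26%.
2165.62 has an FTA preferential rate, but origin Quenon is not Solius; base rate stands.
Duty = €86,182.45 × 26% = €22,407.44.
Line 3 (4664.20, Quenon, 2,604 kg, €633,188.64):
Base rate for 4664.20 is 26%.
4664.20 has an FTA preferential rate, but origin Quenon is not Solius; base rate stands.
Additional duty on 4664.20 from Quenon: +40.4%. Applied ad valorem rate: 26% + 40.4% = 66.4%.
Duty = €633,188.64 × 66.4% = €420,437.26.
Total = €10,650.18 + €22,407.44 + €420,437.26 = €453,494.88.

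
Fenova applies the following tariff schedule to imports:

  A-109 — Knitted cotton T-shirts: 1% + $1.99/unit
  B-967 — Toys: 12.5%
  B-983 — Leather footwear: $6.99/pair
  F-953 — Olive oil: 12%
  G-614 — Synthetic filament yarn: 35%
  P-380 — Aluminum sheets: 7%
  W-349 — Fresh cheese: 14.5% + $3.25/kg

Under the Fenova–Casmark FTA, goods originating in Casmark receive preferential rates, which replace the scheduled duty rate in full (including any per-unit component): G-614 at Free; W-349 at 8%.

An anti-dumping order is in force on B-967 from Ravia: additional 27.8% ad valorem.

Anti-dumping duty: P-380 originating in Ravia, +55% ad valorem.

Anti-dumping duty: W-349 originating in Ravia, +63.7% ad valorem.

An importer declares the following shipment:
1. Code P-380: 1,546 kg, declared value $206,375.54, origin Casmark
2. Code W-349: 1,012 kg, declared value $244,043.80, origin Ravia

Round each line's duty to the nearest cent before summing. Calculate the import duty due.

$208,577.54

Line 1 (P-380, Casmark, 1,546 kg, $206,375.54):
Base rate for P-380 is 7%.
Origin Casmark is the FTA partner but P-380 is not on the preference list; base rate stands.
The additional-duty order on P-380 targets Ravia, not Casmark; it does not apply.
Duty = $206,375.54 × 7% = $14,446.29.
Line 2 (W-349, Ravia, 1,012 kg, $244,043.80):
Base rate for W-349 is 14.5% + $3.25/kg.
W-349 has an FTA preferential rate, but origin Ravia is not Casmark; base rate stands.
Additional duty on W-349 from Ravia: +63.7%. Applied ad valorem rate: 14.5% + 63.7% = 78.2%.
Duty = $244,043.80 × 78.2% + 1,012 × $3.25 = $194,131.25.
Total = $14,446.29 + $194,131.25 = $208,577.54.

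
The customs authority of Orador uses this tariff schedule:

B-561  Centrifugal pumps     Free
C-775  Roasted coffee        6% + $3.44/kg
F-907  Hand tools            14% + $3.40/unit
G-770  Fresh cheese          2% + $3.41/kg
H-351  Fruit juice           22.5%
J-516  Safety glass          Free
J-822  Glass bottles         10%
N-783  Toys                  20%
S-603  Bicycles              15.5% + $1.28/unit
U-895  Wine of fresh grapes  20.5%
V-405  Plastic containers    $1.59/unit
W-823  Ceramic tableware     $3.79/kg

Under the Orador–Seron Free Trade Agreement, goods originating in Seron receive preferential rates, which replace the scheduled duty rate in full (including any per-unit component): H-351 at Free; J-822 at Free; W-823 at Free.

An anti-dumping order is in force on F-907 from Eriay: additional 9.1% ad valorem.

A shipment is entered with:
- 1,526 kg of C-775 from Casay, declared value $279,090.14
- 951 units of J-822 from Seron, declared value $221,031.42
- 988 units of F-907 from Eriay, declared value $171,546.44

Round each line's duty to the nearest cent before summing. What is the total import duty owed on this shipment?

Line 1 (C-775, Casay, 1,526 kg, $279,090.14):
Base rate for C-775 is 6% + $3.44/kg.
Duty = $279,090.14 × 6% + 1,526 × $3.44 = $21,994.85.
Line 2 (J-822, Seron, 951 units, $221,031.42):
Base rate for J-822 is 10%.
Origin Seron qualifies under the Orador–Seron agreement and J-822 is covered: preferential rate Free applies instead.
Duty = $221,031.42 × 0% = $0.00.
Line 3 (F-907, Eriay, 988 units, $171,546.44):
Base rate for F-907 is 14% + $3.40/unit.
Additional duty on F-907 from Eriay: +9.1%. Applied ad valorem rate: 14% + 9.1% = 23.1%.
Duty = $171,546.44 × 23.1% + 988 × $3.40 = $42,986.43.
Total = $21,994.85 + $0.00 + $42,986.43 = $64,981.28.

$64,981.28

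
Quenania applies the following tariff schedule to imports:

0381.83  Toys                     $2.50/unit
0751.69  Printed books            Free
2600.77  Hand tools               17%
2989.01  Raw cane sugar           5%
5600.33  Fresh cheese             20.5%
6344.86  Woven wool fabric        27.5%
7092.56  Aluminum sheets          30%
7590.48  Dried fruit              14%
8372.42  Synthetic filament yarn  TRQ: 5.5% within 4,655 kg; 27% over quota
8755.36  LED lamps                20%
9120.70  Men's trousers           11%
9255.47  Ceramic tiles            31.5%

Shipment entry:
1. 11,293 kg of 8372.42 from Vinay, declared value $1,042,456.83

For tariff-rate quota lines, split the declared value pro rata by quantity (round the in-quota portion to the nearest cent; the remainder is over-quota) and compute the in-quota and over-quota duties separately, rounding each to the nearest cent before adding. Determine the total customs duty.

$189,077.19

Line 1 (8372.42, Vinay, 11,293 kg, $1,042,456.83):
Code 8372.42 is under a tariff-rate quota (threshold 4,655 kg). In-quota: 4,655 kg at 5.5%; over-quota: 6,638 kg at 27%.
Pro-rata value split: in-quota = $1,042,456.83 × 4,655/11,293 = $429,703.05; over-quota = $1,042,456.83 − $429,703.05 = $612,753.78.
In-quota duty = $429,703.05 × 5.5% = $23,633.67. Over-quota duty = $612,753.78 × 27% = $165,443.52.
Line duty = $23,633.67 + $165,443.52 = $189,077.19.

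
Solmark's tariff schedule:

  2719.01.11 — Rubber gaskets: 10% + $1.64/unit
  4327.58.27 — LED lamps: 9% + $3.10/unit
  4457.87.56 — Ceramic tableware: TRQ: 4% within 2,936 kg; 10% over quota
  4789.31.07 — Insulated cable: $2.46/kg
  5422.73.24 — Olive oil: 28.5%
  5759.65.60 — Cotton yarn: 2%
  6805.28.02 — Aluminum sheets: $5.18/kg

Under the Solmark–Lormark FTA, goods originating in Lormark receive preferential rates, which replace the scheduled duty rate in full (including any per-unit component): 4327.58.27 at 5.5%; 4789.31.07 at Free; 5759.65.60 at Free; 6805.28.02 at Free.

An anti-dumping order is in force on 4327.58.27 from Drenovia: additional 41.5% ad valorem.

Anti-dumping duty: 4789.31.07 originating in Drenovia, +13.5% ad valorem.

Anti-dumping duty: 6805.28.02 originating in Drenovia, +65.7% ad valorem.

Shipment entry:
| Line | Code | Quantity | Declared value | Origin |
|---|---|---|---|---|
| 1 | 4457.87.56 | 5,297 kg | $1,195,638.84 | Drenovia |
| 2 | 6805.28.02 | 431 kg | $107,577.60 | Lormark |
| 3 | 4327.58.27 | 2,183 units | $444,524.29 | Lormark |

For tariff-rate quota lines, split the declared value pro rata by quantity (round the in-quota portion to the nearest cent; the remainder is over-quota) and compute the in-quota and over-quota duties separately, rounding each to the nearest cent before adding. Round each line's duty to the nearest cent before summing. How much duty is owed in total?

$104,249.89

Line 1 (4457.87.56, Drenovia, 5,297 kg, $1,195,638.84):
Code 4457.87.56 is under a tariff-rate quota (threshold 2,936 kg). In-quota: 2,936 kg at 4%; over-quota: 2,361 kg at 10%.
Pro-rata value split: in-quota = $1,195,638.84 × 2,936/5,297 = $662,713.92; over-quota = $1,195,638.84 − $662,713.92 = $532,924.92.
In-quota duty = $662,713.92 × 4% = $26,508.56. Over-quota duty = $532,924.92 × 10% = $53,292.49.
Line duty = $26,508.56 + $53,292.49 = $79,801.05.
Line 2 (6805.28.02, Lormark, 431 kg, $107,577.60):
Base rate for 6805.28.02 is $5.18/kg.
Origin Lormark qualifies under the Solmark–Lormark agreement and 6805.28.02 is covered: preferential rate Free applies instead.
The additional-duty order on 6805.28.02 targets Drenovia, not Lormark; it does not apply.
Duty = $107,577.60 × 0% = $0.00.
Line 3 (4327.58.27, Lormark, 2,183 units, $444,524.29):
Base rate for 4327.58.27 is 9% + $3.10/unit.
Origin Lormark qualifies under the Solmark–Lormark agreement and 4327.58.27 is covered: preferential rate 5.5% applies instead.
The additional-duty order on 4327.58.27 targets Drenovia, not Lormark; it does not apply.
Duty = $444,524.29 × 5.5% = $24,448.84.
Total = $79,801.05 + $0.00 + $24,448.84 = $104,249.89.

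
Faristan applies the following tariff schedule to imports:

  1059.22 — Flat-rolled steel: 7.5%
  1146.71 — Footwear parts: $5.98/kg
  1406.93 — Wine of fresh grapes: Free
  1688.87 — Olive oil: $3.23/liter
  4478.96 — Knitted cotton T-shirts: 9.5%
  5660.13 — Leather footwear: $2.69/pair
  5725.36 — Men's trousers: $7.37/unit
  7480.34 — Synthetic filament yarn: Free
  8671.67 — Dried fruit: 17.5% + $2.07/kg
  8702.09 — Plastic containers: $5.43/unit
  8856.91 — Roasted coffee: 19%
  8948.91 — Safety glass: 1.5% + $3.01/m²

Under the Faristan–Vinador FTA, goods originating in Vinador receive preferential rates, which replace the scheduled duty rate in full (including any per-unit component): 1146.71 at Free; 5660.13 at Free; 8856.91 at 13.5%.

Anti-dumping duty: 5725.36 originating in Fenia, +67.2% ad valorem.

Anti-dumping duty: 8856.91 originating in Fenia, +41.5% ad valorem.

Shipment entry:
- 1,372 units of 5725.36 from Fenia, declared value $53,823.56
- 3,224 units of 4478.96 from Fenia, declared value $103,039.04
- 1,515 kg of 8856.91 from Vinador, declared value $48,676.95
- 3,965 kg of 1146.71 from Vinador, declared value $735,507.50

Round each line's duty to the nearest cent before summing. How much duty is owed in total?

Line 1 (5725.36, Fenia, 1,372 units, $53,823.56):
Base rate for 5725.36 is $7.37/unit.
Additional duty on 5725.36 from Fenia: +67.2% ad valorem. Applied ad valorem rate = 67.2%.
Duty = $53,823.56 × 67.2% + 1,372 × $7.37 = $46,281.07.
Line 2 (4478.96, Fenia, 3,224 units, $103,039.04):
Base rate for 4478.96 is 9.5%.
Duty = $103,039.04 × 9.5% = $9,788.71.
Line 3 (8856.91, Vinador, 1,515 kg, $48,676.95):
Base rate for 8856.91 is 19%.
Origin Vinador qualifies under the Faristan–Vinador agreement and 8856.91 is covered: preferential rate 13.5% applies instead.
The additional-duty order on 8856.91 targets Fenia, not Vinador; it does not apply.
Duty = $48,676.95 × 13.5% = $6,571.39.
Line 4 (1146.71, Vinador, 3,965 kg, $735,507.50):
Base rate for 1146.71 is $5.98/kg.
Origin Vinador qualifies under the Faristan–Vinador agreement and 1146.71 is covered: preferential rate Free applies instead.
Duty = $735,507.50 × 0% = $0.00.
Total = $46,281.07 + $9,788.71 + $6,571.39 + $0.00 = $62,641.17.

$62,641.17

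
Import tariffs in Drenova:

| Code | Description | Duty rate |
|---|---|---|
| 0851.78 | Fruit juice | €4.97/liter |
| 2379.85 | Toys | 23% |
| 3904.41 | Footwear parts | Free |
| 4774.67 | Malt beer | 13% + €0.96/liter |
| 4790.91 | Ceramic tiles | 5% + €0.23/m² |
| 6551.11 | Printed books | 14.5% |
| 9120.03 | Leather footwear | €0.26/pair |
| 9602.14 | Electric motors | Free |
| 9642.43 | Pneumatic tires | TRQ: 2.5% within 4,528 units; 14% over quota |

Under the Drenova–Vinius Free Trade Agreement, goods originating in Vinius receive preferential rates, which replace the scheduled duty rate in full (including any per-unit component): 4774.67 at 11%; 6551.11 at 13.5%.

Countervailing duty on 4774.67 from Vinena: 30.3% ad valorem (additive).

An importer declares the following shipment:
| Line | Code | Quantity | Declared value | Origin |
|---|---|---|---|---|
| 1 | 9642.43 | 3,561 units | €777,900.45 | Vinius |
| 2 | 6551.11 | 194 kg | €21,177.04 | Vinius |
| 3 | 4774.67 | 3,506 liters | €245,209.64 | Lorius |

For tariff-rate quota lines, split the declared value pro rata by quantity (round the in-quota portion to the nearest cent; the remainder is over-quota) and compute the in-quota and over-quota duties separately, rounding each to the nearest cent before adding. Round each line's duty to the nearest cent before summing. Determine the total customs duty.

Line 1 (9642.43, Vinius, 3,561 units, €777,900.45):
Code 9642.43 is under a tariff-rate quota (threshold 4,528 units). Quantity 3,561 units is within the quota, so the in-quota rate 2.5% applies to the full value.
Duty = €777,900.45 × 2.5% = €19,447.51.
Line 2 (6551.11, Vinius, 194 kg, €21,177.04):
Base rate for 6551.11 is 14.5%.
Origin Vinius qualifies under the Drenova–Vinius agreement and 6551.11 is covered: preferential rate 13.5% applies instead.
Duty = €21,177.04 × 13.5% = €2,858.90.
Line 3 (4774.67, Lorius, 3,506 liters, €245,209.64):
Base rate for 4774.67 is 13% + €0.96/liter.
4774.67 has an FTA preferential rate, but origin Lorius is not Vinius; base rate stands.
The additional-duty order on 4774.67 targets Vinena, not Lorius; it does not apply.
Duty = €245,209.64 × 13% + 3,506 × €0.96 = €35,243.01.
Total = €19,447.51 + €2,858.90 + €35,243.01 = €57,549.42.

€57,549.42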